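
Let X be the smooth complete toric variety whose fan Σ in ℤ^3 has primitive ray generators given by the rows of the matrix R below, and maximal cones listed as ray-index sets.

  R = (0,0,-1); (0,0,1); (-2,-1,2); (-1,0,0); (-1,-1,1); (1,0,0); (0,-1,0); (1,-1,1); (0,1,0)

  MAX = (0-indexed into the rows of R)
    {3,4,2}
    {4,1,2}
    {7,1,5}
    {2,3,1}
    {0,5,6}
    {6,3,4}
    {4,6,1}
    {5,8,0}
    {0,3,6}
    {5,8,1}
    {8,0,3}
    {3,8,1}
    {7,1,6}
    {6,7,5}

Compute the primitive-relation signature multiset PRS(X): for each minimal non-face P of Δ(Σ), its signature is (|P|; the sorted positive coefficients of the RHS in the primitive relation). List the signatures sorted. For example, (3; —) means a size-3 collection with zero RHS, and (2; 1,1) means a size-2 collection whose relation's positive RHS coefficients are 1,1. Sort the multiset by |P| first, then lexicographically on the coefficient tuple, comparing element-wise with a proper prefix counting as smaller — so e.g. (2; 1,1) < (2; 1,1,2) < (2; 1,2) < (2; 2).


Σ has 18 primitive collections:

  {0,1}:  v_{0} + v_{1} = 0  ⇒ sig = (2; —)
  {3,5}:  v_{3} + v_{5} = 0  ⇒ sig = (2; —)
  {6,8}:  v_{6} + v_{8} = 0  ⇒ sig = (2; —)
  {0,2}:  v_{0} + v_{2} = v_{3} + v_{4}  ⇒ sig = (2; 1,1)
  {0,4}:  v_{0} + v_{4} = v_{3} + v_{6}  ⇒ sig = (2; 1,1)
  {0,7}:  v_{0} + v_{7} = v_{5} + v_{6}  ⇒ sig = (2; 1,1)
  {2,5}:  v_{2} + v_{5} = v_{1} + v_{4}  ⇒ sig = (2; 1,1)
  {3,7}:  v_{3} + v_{7} = v_{1} + v_{6}  ⇒ sig = (2; 1,1)
  {4,5}:  v_{4} + v_{5} = v_{1} + v_{6}  ⇒ sig = (2; 1,1)
  {4,8}:  v_{4} + v_{8} = v_{1} + v_{3}  ⇒ sig = (2; 1,1)
  {7,8}:  v_{7} + v_{8} = v_{1} + v_{5}  ⇒ sig = (2; 1,1)
  {2,7}:  v_{2} + v_{7} = 2·v_{1} + v_{4} + v_{6}  ⇒ sig = (2; 1,1,2)
  {2,6}:  v_{2} + v_{6} = 2·v_{4}  ⇒ sig = (2; 2)
  {2,8}:  v_{2} + v_{8} = 2·v_{1} + 2·v_{3}  ⇒ sig = (2; 2,2)
  {4,7}:  v_{4} + v_{7} = 2·v_{1} + 2·v_{6}  ⇒ sig = (2; 2,2)
  {1,3,4}:  v_{1} + v_{3} + v_{4} = v_{2}  ⇒ sig = (3; 1)
  {1,3,6}:  v_{1} + v_{3} + v_{6} = v_{4}  ⇒ sig = (3; 1)
  {1,5,6}:  v_{1} + v_{5} + v_{6} = v_{7}  ⇒ sig = (3; 1)

Signatures (|P|; sorted positive RHS coefficients), sorted:
{ (2; —) ×3,  (2; 1,1) ×8,  (2; 1,1,2),  (2; 2),  (2; 2,2) ×2,  (3; 1) ×3 }


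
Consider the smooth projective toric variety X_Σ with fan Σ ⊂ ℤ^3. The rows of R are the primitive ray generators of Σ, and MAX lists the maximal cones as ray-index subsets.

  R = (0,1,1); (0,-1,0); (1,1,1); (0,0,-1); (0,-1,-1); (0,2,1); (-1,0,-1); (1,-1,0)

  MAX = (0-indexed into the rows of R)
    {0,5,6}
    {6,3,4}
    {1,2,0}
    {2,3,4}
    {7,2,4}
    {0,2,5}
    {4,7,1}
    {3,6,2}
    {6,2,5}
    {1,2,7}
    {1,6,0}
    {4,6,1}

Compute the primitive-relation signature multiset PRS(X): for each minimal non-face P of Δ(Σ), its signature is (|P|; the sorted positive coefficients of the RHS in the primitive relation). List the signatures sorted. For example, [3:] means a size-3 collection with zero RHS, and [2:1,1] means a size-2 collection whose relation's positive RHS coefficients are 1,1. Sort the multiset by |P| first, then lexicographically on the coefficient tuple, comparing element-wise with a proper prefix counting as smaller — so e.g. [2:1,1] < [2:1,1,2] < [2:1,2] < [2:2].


14 collections generate NE(X_Σ); each relation:

  • {0,4}:  v_{0} + v_{4} = 0 — sig = [2:]
  • {1,3}:  v_{1} + v_{3} = v_{4} — sig = [2:1]
  • {1,5}:  v_{1} + v_{5} = v_{0} — sig = [2:1]
  • {5,7}:  v_{5} + v_{7} = v_{2} — sig = [2:1]
  • {6,7}:  v_{6} + v_{7} = v_{4} — sig = [2:1]
  • {0,3}:  v_{0} + v_{3} = v_{2} + v_{6} — sig = [2:1,1]
  • {0,7}:  v_{0} + v_{7} = v_{1} + v_{2} — sig = [2:1,1]
  • {4,5}:  v_{4} + v_{5} = v_{2} + v_{6} — sig = [2:1,1]
  • {3,7}:  v_{3} + v_{7} = v_{2} + 2·v_{4} — sig = [2:1,2]
  • {3,5}:  v_{3} + v_{5} = 2·v_{2} + 2·v_{6} — sig = [2:2,2]
  • {1,2,6}:  v_{1} + v_{2} + v_{6} = 0 — sig = [3:]
  • {0,2,6}:  v_{0} + v_{2} + v_{6} = v_{5} — sig = [3:1]
  • {1,2,4}:  v_{1} + v_{2} + v_{4} = v_{7} — sig = [3:1]
  • {2,4,6}:  v_{2} + v_{4} + v_{6} = v_{3} — sig = [3:1]

Hence PRS(X_Σ) =
[[2:], [2:1], [2:1], [2:1], [2:1], [2:1,1], [2:1,1], [2:1,1], [2:1,2], [2:2,2], [3:], [3:1], [3:1], [3:1]]


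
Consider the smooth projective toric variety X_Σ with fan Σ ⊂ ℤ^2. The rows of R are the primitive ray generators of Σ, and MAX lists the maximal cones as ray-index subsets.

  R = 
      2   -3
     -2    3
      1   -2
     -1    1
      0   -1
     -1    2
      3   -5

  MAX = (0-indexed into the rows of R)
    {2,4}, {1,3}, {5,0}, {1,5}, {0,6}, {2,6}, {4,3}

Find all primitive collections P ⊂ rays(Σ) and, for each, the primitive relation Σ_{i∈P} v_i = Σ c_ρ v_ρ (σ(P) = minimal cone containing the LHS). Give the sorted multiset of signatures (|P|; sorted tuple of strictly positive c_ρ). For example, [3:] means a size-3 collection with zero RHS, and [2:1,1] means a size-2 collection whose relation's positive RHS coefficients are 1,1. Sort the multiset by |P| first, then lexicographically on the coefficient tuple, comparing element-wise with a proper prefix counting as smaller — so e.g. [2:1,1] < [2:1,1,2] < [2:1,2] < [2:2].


Σ has 14 primitive collections:

  P = {0,1}:  v_{0} + v_{1} = 0  so sig = [2:]
  P = {2,5}:  v_{2} + v_{5} = 0  so sig = [2:]
  P = {0,2}:  v_{0} + v_{2} = v_{6}  so sig = [2:1]
  P = {0,3}:  v_{0} + v_{3} = v_{2}  so sig = [2:1]
  P = {1,2}:  v_{1} + v_{2} = v_{3}  so sig = [2:1]
  P = {1,6}:  v_{1} + v_{6} = v_{2}  so sig = [2:1]
  P = {2,3}:  v_{2} + v_{3} = v_{4}  so sig = [2:1]
  P = {3,5}:  v_{3} + v_{5} = v_{1}  so sig = [2:1]
  P = {4,5}:  v_{4} + v_{5} = v_{3}  so sig = [2:1]
  P = {5,6}:  v_{5} + v_{6} = v_{0}  so sig = [2:1]
  P = {0,4}:  v_{0} + v_{4} = 2·v_{2}  so sig = [2:2]
  P = {1,4}:  v_{1} + v_{4} = 2·v_{3}  so sig = [2:2]
  P = {3,6}:  v_{3} + v_{6} = 2·v_{2}  so sig = [2:2]
  P = {4,6}:  v_{4} + v_{6} = 3·v_{2}  so sig = [2:3]

so the primitive-relation signature multiset is
[[2:], [2:], [2:1], [2:1], [2:1], [2:1], [2:1], [2:1], [2:1], [2:1], [2:2], [2:2], [2:2], [2:3]]


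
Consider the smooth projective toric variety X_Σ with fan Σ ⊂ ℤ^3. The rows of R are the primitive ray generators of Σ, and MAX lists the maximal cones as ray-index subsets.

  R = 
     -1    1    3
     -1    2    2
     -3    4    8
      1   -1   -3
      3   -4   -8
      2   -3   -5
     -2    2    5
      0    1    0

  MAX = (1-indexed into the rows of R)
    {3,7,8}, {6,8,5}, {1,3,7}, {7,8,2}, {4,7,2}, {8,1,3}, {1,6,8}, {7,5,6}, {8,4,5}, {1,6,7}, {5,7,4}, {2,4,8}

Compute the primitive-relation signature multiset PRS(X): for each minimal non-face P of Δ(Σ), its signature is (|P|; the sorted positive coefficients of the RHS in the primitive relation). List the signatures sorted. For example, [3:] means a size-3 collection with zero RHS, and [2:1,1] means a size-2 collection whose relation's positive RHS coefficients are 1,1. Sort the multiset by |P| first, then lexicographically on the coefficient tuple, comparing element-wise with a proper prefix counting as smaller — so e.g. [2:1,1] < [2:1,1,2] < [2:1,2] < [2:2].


Minimal non-faces — 14 found among 8 rays, 12 max cones:

  • {1,4}:  v_{1} + v_{4} = 0  ⇒ sig = [2:]
  • {3,5}:  v_{3} + v_{5} = 0  ⇒ sig = [2:]
  • {1,5}:  v_{1} + v_{5} = v_{6}  ⇒ sig = [2:1]
  • {2,6}:  v_{2} + v_{6} = v_{4}  ⇒ sig = [2:1]
  • {3,6}:  v_{3} + v_{6} = v_{1}  ⇒ sig = [2:1]
  • {4,6}:  v_{4} + v_{6} = v_{5}  ⇒ sig = [2:1]
  • {1,2}:  v_{1} + v_{2} = v_{7} + v_{8}  ⇒ sig = [2:1,1]
  • {3,4}:  v_{3} + v_{4} = v_{7} + v_{8}  ⇒ sig = [2:1,1]
  • {2,5}:  v_{2} + v_{5} = 2·v_{4}  ⇒ sig = [2:2]
  • {2,3}:  v_{2} + v_{3} = 2·v_{7} + 2·v_{8}  ⇒ sig = [2:2,2]
  • {6,7,8}:  v_{6} + v_{7} + v_{8} = 0  ⇒ sig = [3:]
  • {1,7,8}:  v_{1} + v_{7} + v_{8} = v_{3}  ⇒ sig = [3:1]
  • {4,7,8}:  v_{4} + v_{7} + v_{8} = v_{2}  ⇒ sig = [3:1]
  • {5,7,8}:  v_{5} + v_{7} + v_{8} = v_{4}  ⇒ sig = [3:1]

Hence PRS(X_Σ) =
[[2:], [2:], [2:1], [2:1], [2:1], [2:1], [2:1,1], [2:1,1], [2:2], [2:2,2], [3:], [3:1], [3:1], [3:1]]


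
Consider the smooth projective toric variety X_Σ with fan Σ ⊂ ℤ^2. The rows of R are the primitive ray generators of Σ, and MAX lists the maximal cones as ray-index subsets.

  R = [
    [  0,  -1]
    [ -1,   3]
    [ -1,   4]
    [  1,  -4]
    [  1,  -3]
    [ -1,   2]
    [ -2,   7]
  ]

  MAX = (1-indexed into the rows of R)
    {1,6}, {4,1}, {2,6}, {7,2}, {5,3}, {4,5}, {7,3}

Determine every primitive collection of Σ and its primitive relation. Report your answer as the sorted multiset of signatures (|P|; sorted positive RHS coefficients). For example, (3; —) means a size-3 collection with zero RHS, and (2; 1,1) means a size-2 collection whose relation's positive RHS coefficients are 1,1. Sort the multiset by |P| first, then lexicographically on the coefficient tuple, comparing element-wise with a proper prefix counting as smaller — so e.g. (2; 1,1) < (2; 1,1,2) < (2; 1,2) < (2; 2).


14 minimal non-faces of Δ(Σ) (on 7 rays):

  • {2,5}:  v_{2} + v_{5} = 0  →  sig = (2; —)
  • {3,4}:  v_{3} + v_{4} = 0  →  sig = (2; —)
  • {1,2}:  v_{1} + v_{2} = v_{6}  →  sig = (2; 1)
  • {1,3}:  v_{1} + v_{3} = v_{2}  →  sig = (2; 1)
  • {1,5}:  v_{1} + v_{5} = v_{4}  →  sig = (2; 1)
  • {2,3}:  v_{2} + v_{3} = v_{7}  →  sig = (2; 1)
  • {2,4}:  v_{2} + v_{4} = v_{1}  →  sig = (2; 1)
  • {4,7}:  v_{4} + v_{7} = v_{2}  →  sig = (2; 1)
  • {5,6}:  v_{5} + v_{6} = v_{1}  →  sig = (2; 1)
  • {5,7}:  v_{5} + v_{7} = v_{3}  →  sig = (2; 1)
  • {1,7}:  v_{1} + v_{7} = 2·v_{2}  →  sig = (2; 2)
  • {3,6}:  v_{3} + v_{6} = 2·v_{2}  →  sig = (2; 2)
  • {4,6}:  v_{4} + v_{6} = 2·v_{1}  →  sig = (2; 2)
  • {6,7}:  v_{6} + v_{7} = 3·v_{2}  →  sig = (2; 3)

Sorted signature multiset PRS(X):
    |P|=2: 14 collections, coeffs (), (), (1), (1), (1), (1), (1), (1), (1), (1), (2), (2), (2), (3)


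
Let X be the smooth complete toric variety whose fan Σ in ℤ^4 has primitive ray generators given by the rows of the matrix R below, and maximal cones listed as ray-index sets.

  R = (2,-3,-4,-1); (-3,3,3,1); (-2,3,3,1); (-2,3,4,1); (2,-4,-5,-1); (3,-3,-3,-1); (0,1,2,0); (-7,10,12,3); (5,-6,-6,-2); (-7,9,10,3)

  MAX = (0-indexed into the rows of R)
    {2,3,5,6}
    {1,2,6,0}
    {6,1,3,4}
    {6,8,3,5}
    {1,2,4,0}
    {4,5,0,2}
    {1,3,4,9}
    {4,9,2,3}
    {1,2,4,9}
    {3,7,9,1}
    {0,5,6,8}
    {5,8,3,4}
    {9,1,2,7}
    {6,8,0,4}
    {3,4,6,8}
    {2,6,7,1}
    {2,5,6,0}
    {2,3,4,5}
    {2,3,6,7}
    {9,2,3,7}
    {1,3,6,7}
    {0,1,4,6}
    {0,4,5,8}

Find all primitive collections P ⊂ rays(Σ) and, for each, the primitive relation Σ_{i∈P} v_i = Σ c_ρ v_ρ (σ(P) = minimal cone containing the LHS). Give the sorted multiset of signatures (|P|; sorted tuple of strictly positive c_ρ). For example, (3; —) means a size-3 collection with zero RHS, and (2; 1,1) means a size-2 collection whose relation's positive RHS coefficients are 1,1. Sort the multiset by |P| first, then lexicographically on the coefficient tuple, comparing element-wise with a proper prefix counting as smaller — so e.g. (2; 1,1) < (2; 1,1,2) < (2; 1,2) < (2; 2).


Minimal non-faces — 15 found among 10 rays, 23 max cones:

  P = {0,3}:  v_{0} + v_{3} = 0  ⟹  sig = (2; —)
  P = {1,5}:  v_{1} + v_{5} = 0  ⟹  sig = (2; —)
  P = {2,8}:  v_{2} + v_{8} = v_{5}  ⟹  sig = (2; 1)
  P = {6,9}:  v_{6} + v_{9} = v_{7}  ⟹  sig = (2; 1)
  P = {8,9}:  v_{8} + v_{9} = v_{3}  ⟹  sig = (2; 1)
  P = {0,9}:  v_{0} + v_{9} = v_{1} + v_{2}  ⟹  sig = (2; 1,1)
  P = {1,8}:  v_{1} + v_{8} = v_{4} + v_{6}  ⟹  sig = (2; 1,1)
  P = {4,7}:  v_{4} + v_{7} = v_{1} + v_{3}  ⟹  sig = (2; 1,1)
  P = {5,9}:  v_{5} + v_{9} = v_{2} + v_{3}  ⟹  sig = (2; 1,1)
  P = {7,8}:  v_{7} + v_{8} = v_{3} + v_{6}  ⟹  sig = (2; 1,1)
  P = {0,7}:  v_{0} + v_{7} = v_{1} + v_{2} + v_{6}  ⟹  sig = (2; 1,1,1)
  P = {5,7}:  v_{5} + v_{7} = v_{2} + v_{3} + v_{6}  ⟹  sig = (2; 1,1,1)
  P = {2,4,6}:  v_{2} + v_{4} + v_{6} = 0  ⟹  sig = (3; —)
  P = {1,2,3}:  v_{1} + v_{2} + v_{3} = v_{9}  ⟹  sig = (3; 1)
  P = {4,5,6}:  v_{4} + v_{5} + v_{6} = v_{8}  ⟹  sig = (3; 1)

Signatures (|P|; sorted positive RHS coefficients), sorted:
[(2; —), (2; —), (2; 1), (2; 1), (2; 1), (2; 1,1), (2; 1,1), (2; 1,1), (2; 1,1), (2; 1,1), (2; 1,1,1), (2; 1,1,1), (3; —), (3; 1), (3; 1)]


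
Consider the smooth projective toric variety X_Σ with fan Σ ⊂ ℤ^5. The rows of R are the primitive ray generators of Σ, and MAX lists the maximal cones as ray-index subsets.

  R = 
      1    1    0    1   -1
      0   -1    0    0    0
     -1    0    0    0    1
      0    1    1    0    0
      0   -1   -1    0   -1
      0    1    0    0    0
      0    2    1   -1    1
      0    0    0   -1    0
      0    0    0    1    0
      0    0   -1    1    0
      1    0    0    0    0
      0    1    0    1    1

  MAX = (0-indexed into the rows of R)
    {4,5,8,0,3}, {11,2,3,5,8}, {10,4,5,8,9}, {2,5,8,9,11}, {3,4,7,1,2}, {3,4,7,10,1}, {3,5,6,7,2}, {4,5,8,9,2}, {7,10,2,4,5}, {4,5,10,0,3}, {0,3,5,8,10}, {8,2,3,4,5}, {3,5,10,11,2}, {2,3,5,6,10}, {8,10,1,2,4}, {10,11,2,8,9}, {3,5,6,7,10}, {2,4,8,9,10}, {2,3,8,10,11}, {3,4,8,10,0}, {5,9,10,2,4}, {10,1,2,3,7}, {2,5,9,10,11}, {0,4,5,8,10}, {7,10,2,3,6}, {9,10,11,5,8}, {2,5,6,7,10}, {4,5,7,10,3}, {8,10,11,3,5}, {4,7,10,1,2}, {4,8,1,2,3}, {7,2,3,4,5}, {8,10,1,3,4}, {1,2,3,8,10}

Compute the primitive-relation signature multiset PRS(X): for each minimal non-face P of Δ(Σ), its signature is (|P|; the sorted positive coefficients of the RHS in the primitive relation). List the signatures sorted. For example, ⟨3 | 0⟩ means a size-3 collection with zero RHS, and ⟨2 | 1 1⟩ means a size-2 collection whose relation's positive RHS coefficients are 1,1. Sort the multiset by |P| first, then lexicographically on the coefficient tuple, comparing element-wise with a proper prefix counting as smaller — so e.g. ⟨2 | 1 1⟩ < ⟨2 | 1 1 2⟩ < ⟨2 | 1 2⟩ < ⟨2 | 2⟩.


|primitive collections| = 23. Relations:

  P={1,5}:  v_{1} + v_{5} = 0  ⇒ sig = ⟨2 | 0⟩
  P={7,8}:  v_{7} + v_{8} = 0  ⇒ sig = ⟨2 | 0⟩
  P={4,11}:  v_{4} + v_{11} = v_{9}  ⇒ sig = ⟨2 | 1⟩
  P={0,2}:  v_{0} + v_{2} = v_{5} + v_{8}  ⇒ sig = ⟨2 | 1 1⟩
  P={3,9}:  v_{3} + v_{9} = v_{5} + v_{8}  ⇒ sig = ⟨2 | 1 1⟩
  P={4,6}:  v_{4} + v_{6} = v_{5} + v_{7}  ⇒ sig = ⟨2 | 1 1⟩
  P={1,11}:  v_{1} + v_{11} = v_{2} + v_{8} + v_{10}  ⇒ sig = ⟨2 | 1 1 1⟩
  P={7,11}:  v_{7} + v_{11} = v_{2} + v_{5} + v_{10}  ⇒ sig = ⟨2 | 1 1 1⟩
  P={0,1}:  v_{0} + v_{1} = v_{3} + v_{4} + v_{8} + v_{10}  ⇒ sig = ⟨2 | 1 1 1 1⟩
  P={0,7}:  v_{0} + v_{7} = v_{3} + v_{4} + v_{5} + v_{10}  ⇒ sig = ⟨2 | 1 1 1 1⟩
  P={1,6}:  v_{1} + v_{6} = v_{2} + v_{3} + v_{7} + v_{10}  ⇒ sig = ⟨2 | 1 1 1 1⟩
  P={1,9}:  v_{1} + v_{9} = v_{2} + v_{4} + v_{8} + v_{10}  ⇒ sig = ⟨2 | 1 1 1 1⟩
  P={6,8}:  v_{6} + v_{8} = v_{2} + v_{3} + v_{5} + v_{10}  ⇒ sig = ⟨2 | 1 1 1 1⟩
  P={7,9}:  v_{7} + v_{9} = v_{2} + v_{4} + v_{5} + v_{10}  ⇒ sig = ⟨2 | 1 1 1 1⟩
  P={0,6}:  v_{0} + v_{6} = v_{3} + 2·v_{5} + v_{10}  ⇒ sig = ⟨2 | 1 1 2⟩
  P={6,9}:  v_{6} + v_{9} = v_{2} + 2·v_{5} + v_{10}  ⇒ sig = ⟨2 | 1 1 2⟩
  P={0,9}:  v_{0} + v_{9} = v_{4} + 2·v_{5} + 2·v_{8} + v_{10}  ⇒ sig = ⟨2 | 1 1 2 2⟩
  P={0,11}:  v_{0} + v_{11} = 2·v_{5} + 2·v_{8} + v_{10}  ⇒ sig = ⟨2 | 1 2 2⟩
  P={6,11}:  v_{6} + v_{11} = 2·v_{2} + v_{3} + 2·v_{5} + 2·v_{10}  ⇒ sig = ⟨2 | 1 2 2 2⟩
  P={2,3,4,10}:  v_{2} + v_{3} + v_{4} + v_{10} = 0  ⇒ sig = ⟨4 | 0⟩
  P={2,5,8,10}:  v_{2} + v_{5} + v_{8} + v_{10} = v_{11}  ⇒ sig = ⟨4 | 1⟩
  P={2,3,5,7,10}:  v_{2} + v_{3} + v_{5} + v_{7} + v_{10} = v_{6}  ⇒ sig = ⟨5 | 1⟩
  P={3,4,5,8,10}:  v_{3} + v_{4} + v_{5} + v_{8} + v_{10} = v_{0}  ⇒ sig = ⟨5 | 1⟩

Hence PRS(X_Σ) =
{ ⟨2 | 0⟩ ×2,  ⟨2 | 1⟩,  ⟨2 | 1 1⟩ ×3,  ⟨2 | 1 1 1⟩ ×2,  ⟨2 | 1 1 1 1⟩ ×6,  ⟨2 | 1 1 2⟩ ×2,  ⟨2 | 1 1 2 2⟩,  ⟨2 | 1 2 2⟩,  ⟨2 | 1 2 2 2⟩,  ⟨4 | 0⟩,  ⟨4 | 1⟩,  ⟨5 | 1⟩ ×2 }


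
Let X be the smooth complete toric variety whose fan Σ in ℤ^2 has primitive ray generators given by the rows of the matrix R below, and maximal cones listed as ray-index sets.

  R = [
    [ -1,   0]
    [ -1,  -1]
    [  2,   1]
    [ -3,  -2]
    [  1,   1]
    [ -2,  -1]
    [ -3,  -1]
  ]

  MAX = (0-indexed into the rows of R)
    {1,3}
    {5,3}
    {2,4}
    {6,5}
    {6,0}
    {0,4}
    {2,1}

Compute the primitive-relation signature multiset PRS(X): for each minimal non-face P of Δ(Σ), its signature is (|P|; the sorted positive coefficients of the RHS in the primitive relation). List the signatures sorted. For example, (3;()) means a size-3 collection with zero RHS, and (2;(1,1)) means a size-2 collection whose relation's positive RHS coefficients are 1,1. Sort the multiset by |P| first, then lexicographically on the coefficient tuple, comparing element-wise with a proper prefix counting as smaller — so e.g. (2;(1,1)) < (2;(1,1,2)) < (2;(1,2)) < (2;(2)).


14 minimal non-faces of Δ(Σ) (on 7 rays):

  P={1,4}:  v_{1} + v_{4} = 0  →  sig = (2;())
  P={2,5}:  v_{2} + v_{5} = 0  →  sig = (2;())
  P={0,1}:  v_{0} + v_{1} = v_{5}  →  sig = (2;(1))
  P={0,2}:  v_{0} + v_{2} = v_{4}  →  sig = (2;(1))
  P={0,5}:  v_{0} + v_{5} = v_{6}  →  sig = (2;(1))
  P={1,5}:  v_{1} + v_{5} = v_{3}  →  sig = (2;(1))
  P={2,3}:  v_{2} + v_{3} = v_{1}  →  sig = (2;(1))
  P={2,6}:  v_{2} + v_{6} = v_{0}  →  sig = (2;(1))
  P={3,4}:  v_{3} + v_{4} = v_{5}  →  sig = (2;(1))
  P={4,5}:  v_{4} + v_{5} = v_{0}  →  sig = (2;(1))
  P={0,3}:  v_{0} + v_{3} = 2·v_{5}  →  sig = (2;(2))
  P={1,6}:  v_{1} + v_{6} = 2·v_{5}  →  sig = (2;(2))
  P={4,6}:  v_{4} + v_{6} = 2·v_{0}  →  sig = (2;(2))
  P={3,6}:  v_{3} + v_{6} = 3·v_{5}  →  sig = (2;(3))

Sorted signature multiset PRS(X):
    (2;())
    (2;())
    (2;(1))
    (2;(1))
    (2;(1))
    (2;(1))
    (2;(1))
    (2;(1))
    (2;(1))
    (2;(1))
    (2;(2))
    (2;(2))
    (2;(2))
    (2;(3))


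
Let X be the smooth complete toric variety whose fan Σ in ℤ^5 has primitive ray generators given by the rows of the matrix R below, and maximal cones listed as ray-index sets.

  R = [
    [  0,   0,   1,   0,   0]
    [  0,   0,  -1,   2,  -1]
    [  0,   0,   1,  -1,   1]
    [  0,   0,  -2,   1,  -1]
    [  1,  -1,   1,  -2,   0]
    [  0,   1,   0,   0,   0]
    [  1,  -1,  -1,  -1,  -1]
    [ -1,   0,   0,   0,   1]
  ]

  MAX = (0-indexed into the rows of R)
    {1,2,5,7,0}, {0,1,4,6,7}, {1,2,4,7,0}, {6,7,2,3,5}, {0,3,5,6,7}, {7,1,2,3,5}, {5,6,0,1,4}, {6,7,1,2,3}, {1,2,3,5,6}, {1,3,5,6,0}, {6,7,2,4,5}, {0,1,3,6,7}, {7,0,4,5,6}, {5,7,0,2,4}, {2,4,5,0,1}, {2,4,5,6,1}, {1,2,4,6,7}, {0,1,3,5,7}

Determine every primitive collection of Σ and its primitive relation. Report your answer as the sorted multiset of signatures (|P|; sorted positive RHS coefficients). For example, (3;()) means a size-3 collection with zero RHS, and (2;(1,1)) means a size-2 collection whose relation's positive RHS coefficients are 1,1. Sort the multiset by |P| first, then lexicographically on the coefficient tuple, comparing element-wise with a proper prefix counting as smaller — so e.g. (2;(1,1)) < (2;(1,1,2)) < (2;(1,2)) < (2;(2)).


Primitive collections (5):

  P={3,4}:  v_{3} + v_{4} = v_{6} ; sig = (2;(1))
  P={0,2,3}:  v_{0} + v_{2} + v_{3} = 0 ; sig = (3;())
  P={0,2,6}:  v_{0} + v_{2} + v_{6} = v_{4} ; sig = (3;(1))
  P={1,4,5,7}:  v_{1} + v_{4} + v_{5} + v_{7} = 0 ; sig = (4;())
  P={1,5,6,7}:  v_{1} + v_{5} + v_{6} + v_{7} = v_{3} ; sig = (4;(1))

Sorted signature multiset PRS(X):
    |P|=2: 1 collection, coeffs (1)
    |P|=3: 2 collections, coeffs (), (1)
    |P|=4: 2 collections, coeffs (), (1)


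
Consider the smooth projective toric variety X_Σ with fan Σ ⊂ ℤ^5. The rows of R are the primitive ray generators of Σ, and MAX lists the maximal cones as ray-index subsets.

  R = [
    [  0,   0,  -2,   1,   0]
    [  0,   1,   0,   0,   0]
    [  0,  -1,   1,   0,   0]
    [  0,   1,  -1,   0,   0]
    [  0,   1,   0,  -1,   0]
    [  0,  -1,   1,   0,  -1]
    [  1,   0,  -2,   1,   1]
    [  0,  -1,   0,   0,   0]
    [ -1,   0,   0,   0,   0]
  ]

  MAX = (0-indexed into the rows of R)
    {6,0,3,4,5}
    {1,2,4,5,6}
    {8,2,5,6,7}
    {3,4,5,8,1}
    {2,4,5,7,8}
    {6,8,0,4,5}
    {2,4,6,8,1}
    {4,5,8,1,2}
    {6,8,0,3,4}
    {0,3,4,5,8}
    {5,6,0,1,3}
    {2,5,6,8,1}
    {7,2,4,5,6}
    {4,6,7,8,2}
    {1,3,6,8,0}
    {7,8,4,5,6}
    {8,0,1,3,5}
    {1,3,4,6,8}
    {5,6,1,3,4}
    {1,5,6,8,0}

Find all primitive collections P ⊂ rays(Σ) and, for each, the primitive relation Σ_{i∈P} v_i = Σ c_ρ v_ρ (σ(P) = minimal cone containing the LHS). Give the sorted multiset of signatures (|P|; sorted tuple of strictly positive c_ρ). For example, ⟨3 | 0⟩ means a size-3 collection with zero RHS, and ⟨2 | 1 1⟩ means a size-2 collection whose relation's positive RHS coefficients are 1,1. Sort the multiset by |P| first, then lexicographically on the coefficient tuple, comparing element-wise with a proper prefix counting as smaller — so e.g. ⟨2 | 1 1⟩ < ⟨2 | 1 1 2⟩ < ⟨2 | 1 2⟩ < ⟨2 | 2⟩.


Primitive collections (9):

  P = {1,7}:  v_{1} + v_{7} = 0  ⟹  sig = ⟨2 | 0⟩
  P = {2,3}:  v_{2} + v_{3} = 0  ⟹  sig = ⟨2 | 0⟩
  P = {0,2}:  v_{0} + v_{2} = v_{5} + v_{6} + v_{8}  ⟹  sig = ⟨2 | 1 1 1⟩
  P = {3,7}:  v_{3} + v_{7} = v_{4} + v_{5} + v_{6} + v_{8}  ⟹  sig = ⟨2 | 1 1 1 1⟩
  P = {0,7}:  v_{0} + v_{7} = v_{4} + 2·v_{5} + 2·v_{6} + 2·v_{8}  ⟹  sig = ⟨2 | 1 2 2 2⟩
  P = {0,1,4}:  v_{0} + v_{1} + v_{4} = 2·v_{3}  ⟹  sig = ⟨3 | 2⟩
  P = {3,5,6,8}:  v_{3} + v_{5} + v_{6} + v_{8} = v_{0}  ⟹  sig = ⟨4 | 1⟩
  P = {1,4,5,6,8}:  v_{1} + v_{4} + v_{5} + v_{6} + v_{8} = v_{3}  ⟹  sig = ⟨5 | 1⟩
  P = {2,4,5,6,8}:  v_{2} + v_{4} + v_{5} + v_{6} + v_{8} = v_{7}  ⟹  sig = ⟨5 | 1⟩

Hence PRS(X_Σ) =
    |P|=2: 5 collections, coeffs (), (), (1,1,1), (1,1,1,1), (1,2,2,2)
    |P|=3: 1 collection, coeffs (2)
    |P|=4: 1 collection, coeffs (1)
    |P|=5: 2 collections, coeffs (1), (1)


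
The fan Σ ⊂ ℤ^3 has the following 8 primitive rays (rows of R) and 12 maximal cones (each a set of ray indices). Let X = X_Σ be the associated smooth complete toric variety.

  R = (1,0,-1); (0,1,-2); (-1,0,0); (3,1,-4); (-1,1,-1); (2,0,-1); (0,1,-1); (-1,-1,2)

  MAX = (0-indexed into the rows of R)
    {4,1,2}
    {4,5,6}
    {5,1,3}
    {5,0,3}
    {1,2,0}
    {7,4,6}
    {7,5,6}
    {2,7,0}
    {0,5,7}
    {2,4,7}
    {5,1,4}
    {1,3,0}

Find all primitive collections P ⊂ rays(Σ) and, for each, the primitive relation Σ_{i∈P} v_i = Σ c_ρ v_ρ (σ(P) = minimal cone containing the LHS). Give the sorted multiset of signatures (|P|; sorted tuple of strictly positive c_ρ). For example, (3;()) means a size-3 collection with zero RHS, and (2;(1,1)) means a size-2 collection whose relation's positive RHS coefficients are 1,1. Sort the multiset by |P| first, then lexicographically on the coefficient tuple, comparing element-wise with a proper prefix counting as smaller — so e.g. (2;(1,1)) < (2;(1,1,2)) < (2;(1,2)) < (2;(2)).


12 collections generate NE(X_Σ); each relation:

  {0,4}:  v_{0} + v_{4} = v_{1} ; sig = (2;(1))
  {1,7}:  v_{1} + v_{7} = v_{2} ; sig = (2;(1))
  {2,5}:  v_{2} + v_{5} = v_{0} ; sig = (2;(1))
  {2,6}:  v_{2} + v_{6} = v_{4} ; sig = (2;(1))
  {0,6}:  v_{0} + v_{6} = v_{4} + v_{5} ; sig = (2;(1,1))
  {3,6}:  v_{3} + v_{6} = v_{1} + v_{4} + 2·v_{5} ; sig = (2;(1,1,2))
  {1,6}:  v_{1} + v_{6} = 2·v_{4} + v_{5} ; sig = (2;(1,2))
  {2,3}:  v_{2} + v_{3} = 2·v_{0} + v_{1} ; sig = (2;(1,2))
  {3,4}:  v_{3} + v_{4} = 2·v_{1} + v_{5} ; sig = (2;(1,2))
  {3,7}:  v_{3} + v_{7} = 2·v_{0} ; sig = (2;(2))
  {4,5,7}:  v_{4} + v_{5} + v_{7} = 0 ; sig = (3;())
  {0,1,5}:  v_{0} + v_{1} + v_{5} = v_{3} ; sig = (3;(1))

Signatures (|P|; sorted positive RHS coefficients), sorted:
    (2;(1))
    (2;(1))
    (2;(1))
    (2;(1))
    (2;(1,1))
    (2;(1,1,2))
    (2;(1,2))
    (2;(1,2))
    (2;(1,2))
    (2;(2))
    (3;())
    (3;(1))


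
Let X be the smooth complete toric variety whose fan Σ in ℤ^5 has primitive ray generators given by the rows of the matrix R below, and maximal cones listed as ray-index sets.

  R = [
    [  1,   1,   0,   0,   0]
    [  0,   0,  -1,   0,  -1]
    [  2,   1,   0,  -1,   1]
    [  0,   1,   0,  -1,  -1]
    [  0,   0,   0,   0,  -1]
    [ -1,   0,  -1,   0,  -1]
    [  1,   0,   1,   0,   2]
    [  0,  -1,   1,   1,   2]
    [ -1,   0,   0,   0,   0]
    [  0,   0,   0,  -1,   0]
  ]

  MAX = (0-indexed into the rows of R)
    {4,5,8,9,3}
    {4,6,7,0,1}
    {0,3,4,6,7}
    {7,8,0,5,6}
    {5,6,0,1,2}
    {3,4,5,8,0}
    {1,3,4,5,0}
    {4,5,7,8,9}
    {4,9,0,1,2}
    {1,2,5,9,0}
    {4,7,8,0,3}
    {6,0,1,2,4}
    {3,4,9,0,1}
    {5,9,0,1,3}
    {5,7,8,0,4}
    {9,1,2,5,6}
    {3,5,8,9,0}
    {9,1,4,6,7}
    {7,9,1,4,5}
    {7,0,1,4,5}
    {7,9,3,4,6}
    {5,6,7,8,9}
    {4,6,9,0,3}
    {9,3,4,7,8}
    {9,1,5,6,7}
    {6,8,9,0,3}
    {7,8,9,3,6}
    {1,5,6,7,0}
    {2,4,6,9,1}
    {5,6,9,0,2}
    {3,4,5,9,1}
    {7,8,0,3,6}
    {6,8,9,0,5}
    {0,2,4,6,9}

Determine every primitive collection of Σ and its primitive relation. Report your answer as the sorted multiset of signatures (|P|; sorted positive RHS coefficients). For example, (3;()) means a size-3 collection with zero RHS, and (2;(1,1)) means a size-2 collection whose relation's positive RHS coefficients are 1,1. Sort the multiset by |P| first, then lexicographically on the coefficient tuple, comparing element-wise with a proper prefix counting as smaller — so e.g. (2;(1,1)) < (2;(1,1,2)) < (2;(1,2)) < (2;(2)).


Σ has 15 primitive collections:

  P={1,8}:  v_{1} + v_{8} = v_{5} — sig = (2;(1))
  P={2,8}:  v_{2} + v_{8} = v_{0} + v_{5} + v_{6} + v_{9} — sig = (2;(1,1,1,1))
  P={2,7}:  v_{2} + v_{7} = v_{1} + 2·v_{6} — sig = (2;(1,2))
  P={2,3}:  v_{2} + v_{3} = 2·v_{0} + 2·v_{9} — sig = (2;(2,2))
  P={1,3,7}:  v_{1} + v_{3} + v_{7} = 0 — sig = (3;())
  P={4,5,6}:  v_{4} + v_{5} + v_{6} = 0 — sig = (3;())
  P={0,7,9}:  v_{0} + v_{7} + v_{9} = v_{6} — sig = (3;(1))
  P={3,5,7}:  v_{3} + v_{5} + v_{7} = v_{8} — sig = (3;(1))
  P={1,3,6}:  v_{1} + v_{3} + v_{6} = v_{0} + v_{9} — sig = (3;(1,1))
  P={4,6,8}:  v_{4} + v_{6} + v_{8} = v_{3} + v_{7} — sig = (3;(1,1))
  P={2,4,5}:  v_{2} + v_{4} + v_{5} = v_{0} + v_{1} + v_{9} — sig = (3;(1,1,1))
  P={3,5,6}:  v_{3} + v_{5} + v_{6} = v_{0} + v_{8} + v_{9} — sig = (3;(1,1,1))
  P={0,1,6,9}:  v_{0} + v_{1} + v_{6} + v_{9} = v_{2} — sig = (4;(1))
  P={0,4,8,9}:  v_{0} + v_{4} + v_{8} + v_{9} = v_{3} — sig = (4;(1))
  P={0,4,5,9}:  v_{0} + v_{4} + v_{5} + v_{9} = v_{1} + v_{3} — sig = (4;(1,1))

Sorted signature multiset PRS(X):
    |P|=2: 4 collections, coeffs (1), (1,1,1,1), (1,2), (2,2)
    |P|=3: 8 collections, coeffs (), (), (1), (1), (1,1), (1,1), (1,1,1), (1,1,1)
    |P|=4: 3 collections, coeffs (1), (1), (1,1)


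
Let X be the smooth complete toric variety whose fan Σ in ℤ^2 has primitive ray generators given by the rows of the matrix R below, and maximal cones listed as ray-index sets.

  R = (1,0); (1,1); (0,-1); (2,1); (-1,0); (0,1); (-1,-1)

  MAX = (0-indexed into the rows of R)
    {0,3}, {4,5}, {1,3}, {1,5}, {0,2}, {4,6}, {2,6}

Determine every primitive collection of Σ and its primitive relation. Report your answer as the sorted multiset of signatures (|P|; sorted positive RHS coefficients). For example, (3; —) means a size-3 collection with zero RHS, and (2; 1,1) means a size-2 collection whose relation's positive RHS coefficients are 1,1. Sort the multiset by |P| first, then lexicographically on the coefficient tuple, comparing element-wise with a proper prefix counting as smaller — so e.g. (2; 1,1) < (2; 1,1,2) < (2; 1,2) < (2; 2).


The 14 primitive collections of Σ (r=7, n=2):

  P={0,4}:  v_{0} + v_{4} = 0  so sig = (2; —)
  P={1,6}:  v_{1} + v_{6} = 0  so sig = (2; —)
  P={2,5}:  v_{2} + v_{5} = 0  so sig = (2; —)
  P={0,1}:  v_{0} + v_{1} = v_{3}  so sig = (2; 1)
  P={0,5}:  v_{0} + v_{5} = v_{1}  so sig = (2; 1)
  P={0,6}:  v_{0} + v_{6} = v_{2}  so sig = (2; 1)
  P={1,2}:  v_{1} + v_{2} = v_{0}  so sig = (2; 1)
  P={1,4}:  v_{1} + v_{4} = v_{5}  so sig = (2; 1)
  P={2,4}:  v_{2} + v_{4} = v_{6}  so sig = (2; 1)
  P={3,4}:  v_{3} + v_{4} = v_{1}  so sig = (2; 1)
  P={3,6}:  v_{3} + v_{6} = v_{0}  so sig = (2; 1)
  P={5,6}:  v_{5} + v_{6} = v_{4}  so sig = (2; 1)
  P={2,3}:  v_{2} + v_{3} = 2·v_{0}  so sig = (2; 2)
  P={3,5}:  v_{3} + v_{5} = 2·v_{1}  so sig = (2; 2)

so the primitive-relation signature multiset is
    |P|=2: 14 collections, coeffs (), (), (), (1), (1), (1), (1), (1), (1), (1), (1), (1), (2), (2)


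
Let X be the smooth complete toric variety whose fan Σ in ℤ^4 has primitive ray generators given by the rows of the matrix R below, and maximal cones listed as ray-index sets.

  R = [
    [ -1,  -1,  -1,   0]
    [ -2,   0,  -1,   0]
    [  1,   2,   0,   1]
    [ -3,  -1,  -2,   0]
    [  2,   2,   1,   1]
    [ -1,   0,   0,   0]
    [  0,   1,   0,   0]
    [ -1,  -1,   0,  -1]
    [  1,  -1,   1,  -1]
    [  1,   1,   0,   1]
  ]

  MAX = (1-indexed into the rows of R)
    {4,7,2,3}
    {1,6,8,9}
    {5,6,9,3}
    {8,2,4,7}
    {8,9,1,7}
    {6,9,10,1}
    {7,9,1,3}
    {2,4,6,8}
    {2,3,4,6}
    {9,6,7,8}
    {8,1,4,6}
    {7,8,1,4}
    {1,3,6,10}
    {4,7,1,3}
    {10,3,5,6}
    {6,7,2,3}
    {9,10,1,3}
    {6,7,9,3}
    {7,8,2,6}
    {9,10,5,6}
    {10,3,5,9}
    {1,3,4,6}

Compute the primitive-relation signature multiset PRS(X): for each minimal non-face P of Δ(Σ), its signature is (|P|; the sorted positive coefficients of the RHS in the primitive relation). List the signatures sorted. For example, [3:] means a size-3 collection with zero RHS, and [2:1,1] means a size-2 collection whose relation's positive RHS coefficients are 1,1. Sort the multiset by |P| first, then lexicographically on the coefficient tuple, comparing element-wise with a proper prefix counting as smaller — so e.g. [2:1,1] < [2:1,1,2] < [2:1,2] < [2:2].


Minimal non-faces — 17 found among 10 rays, 22 max cones:

  P = {8,10}:  v_{8} + v_{10} = 0  ⇒ sig = [2:]
  P = {1,2}:  v_{1} + v_{2} = v_{4}  ⇒ sig = [2:1]
  P = {1,5}:  v_{1} + v_{5} = v_{10}  ⇒ sig = [2:1]
  P = {2,9}:  v_{2} + v_{9} = v_{8}  ⇒ sig = [2:1]
  P = {3,8}:  v_{3} + v_{8} = v_{7}  ⇒ sig = [2:1]
  P = {7,10}:  v_{7} + v_{10} = v_{3}  ⇒ sig = [2:1]
  P = {2,5}:  v_{2} + v_{5} = v_{3} + v_{6}  ⇒ sig = [2:1,1]
  P = {4,9}:  v_{4} + v_{9} = v_{1} + v_{8}  ⇒ sig = [2:1,1]
  P = {2,10}:  v_{2} + v_{10} = v_{1} + v_{3} + v_{6}  ⇒ sig = [2:1,1,1]
  P = {4,5}:  v_{4} + v_{5} = v_{1} + v_{3} + v_{6}  ⇒ sig = [2:1,1,1]
  P = {5,8}:  v_{5} + v_{8} = v_{3} + v_{6} + v_{9}  ⇒ sig = [2:1,1,1]
  P = {4,10}:  v_{4} + v_{10} = 2·v_{1} + v_{3} + v_{6}  ⇒ sig = [2:1,1,2]
  P = {5,7}:  v_{5} + v_{7} = 2·v_{3} + v_{6} + v_{9}  ⇒ sig = [2:1,1,2]
  P = {1,6,7}:  v_{1} + v_{6} + v_{7} = v_{2}  ⇒ sig = [3:1]
  P = {4,6,7}:  v_{4} + v_{6} + v_{7} = 2·v_{2}  ⇒ sig = [3:2]
  P = {1,3,6,9}:  v_{1} + v_{3} + v_{6} + v_{9} = 0  ⇒ sig = [4:]
  P = {3,6,9,10}:  v_{3} + v_{6} + v_{9} + v_{10} = v_{5}  ⇒ sig = [4:1]

so the primitive-relation signature multiset is
{ [2:],  [2:1] ×5,  [2:1,1] ×2,  [2:1,1,1] ×3,  [2:1,1,2] ×2,  [3:1],  [3:2],  [4:],  [4:1] }


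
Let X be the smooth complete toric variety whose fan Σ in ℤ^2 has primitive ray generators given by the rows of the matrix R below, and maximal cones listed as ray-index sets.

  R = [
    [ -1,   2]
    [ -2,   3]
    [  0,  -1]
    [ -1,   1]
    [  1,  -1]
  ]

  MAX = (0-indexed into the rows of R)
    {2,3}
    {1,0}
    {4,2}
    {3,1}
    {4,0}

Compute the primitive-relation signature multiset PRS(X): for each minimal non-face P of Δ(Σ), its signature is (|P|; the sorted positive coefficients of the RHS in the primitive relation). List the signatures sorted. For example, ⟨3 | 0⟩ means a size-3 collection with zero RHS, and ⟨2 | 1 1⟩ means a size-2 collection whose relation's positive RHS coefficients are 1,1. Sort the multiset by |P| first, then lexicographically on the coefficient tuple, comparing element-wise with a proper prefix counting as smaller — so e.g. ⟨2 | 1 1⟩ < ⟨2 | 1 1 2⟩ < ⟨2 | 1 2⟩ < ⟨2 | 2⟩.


Δ(Σ) — 5 vertices, 5 min non-faces:

  P = {3,4}:  v_{3} + v_{4} = 0  ⟹  sig = ⟨2 | 0⟩
  P = {0,2}:  v_{0} + v_{2} = v_{3}  ⟹  sig = ⟨2 | 1⟩
  P = {0,3}:  v_{0} + v_{3} = v_{1}  ⟹  sig = ⟨2 | 1⟩
  P = {1,4}:  v_{1} + v_{4} = v_{0}  ⟹  sig = ⟨2 | 1⟩
  P = {1,2}:  v_{1} + v_{2} = 2·v_{3}  ⟹  sig = ⟨2 | 2⟩

Signatures (|P|; sorted positive RHS coefficients), sorted:
{ ⟨2 | 0⟩,  ⟨2 | 1⟩ ×3,  ⟨2 | 2⟩ }


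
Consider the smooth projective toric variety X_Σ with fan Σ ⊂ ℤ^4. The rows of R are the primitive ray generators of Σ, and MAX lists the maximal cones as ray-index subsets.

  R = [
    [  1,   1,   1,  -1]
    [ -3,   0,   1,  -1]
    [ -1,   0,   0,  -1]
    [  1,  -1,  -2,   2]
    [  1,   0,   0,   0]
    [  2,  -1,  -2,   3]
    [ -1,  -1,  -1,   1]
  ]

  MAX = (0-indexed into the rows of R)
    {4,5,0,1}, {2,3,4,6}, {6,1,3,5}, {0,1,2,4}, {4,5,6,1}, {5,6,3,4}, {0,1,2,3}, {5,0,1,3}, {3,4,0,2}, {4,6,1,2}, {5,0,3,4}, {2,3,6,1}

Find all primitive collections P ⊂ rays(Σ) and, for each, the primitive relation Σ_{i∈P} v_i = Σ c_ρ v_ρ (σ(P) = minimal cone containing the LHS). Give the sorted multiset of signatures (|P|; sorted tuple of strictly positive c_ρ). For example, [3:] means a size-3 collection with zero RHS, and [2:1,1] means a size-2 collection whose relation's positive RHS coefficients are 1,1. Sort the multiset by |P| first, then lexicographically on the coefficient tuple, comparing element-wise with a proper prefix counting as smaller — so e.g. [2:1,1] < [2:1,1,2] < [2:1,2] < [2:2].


|primitive collections| = 3. Relations:

  P={0,6}:  v_{0} + v_{6} = 0  →  sig = [2:]
  P={2,5}:  v_{2} + v_{5} = v_{3}  →  sig = [2:1]
  P={1,3,4}:  v_{1} + v_{3} + v_{4} = v_{6}  →  sig = [3:1]

Signatures (|P|; sorted positive RHS coefficients), sorted:
{ [2:],  [2:1],  [3:1] }


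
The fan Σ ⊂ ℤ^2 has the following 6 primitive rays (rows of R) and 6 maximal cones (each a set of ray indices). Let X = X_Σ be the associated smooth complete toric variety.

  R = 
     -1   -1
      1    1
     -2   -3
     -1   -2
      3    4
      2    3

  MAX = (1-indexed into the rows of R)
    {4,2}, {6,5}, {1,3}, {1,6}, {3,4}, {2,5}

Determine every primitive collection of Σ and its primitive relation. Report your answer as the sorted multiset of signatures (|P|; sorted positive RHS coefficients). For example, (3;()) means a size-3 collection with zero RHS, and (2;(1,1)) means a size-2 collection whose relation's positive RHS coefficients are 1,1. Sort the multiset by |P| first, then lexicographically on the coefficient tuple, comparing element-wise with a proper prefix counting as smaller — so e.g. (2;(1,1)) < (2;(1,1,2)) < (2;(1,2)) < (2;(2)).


|primitive collections| = 9. Relations:

  • {1,2}:  v_{1} + v_{2} = 0 ; sig = (2;())
  • {3,6}:  v_{3} + v_{6} = 0 ; sig = (2;())
  • {1,4}:  v_{1} + v_{4} = v_{3} ; sig = (2;(1))
  • {1,5}:  v_{1} + v_{5} = v_{6} ; sig = (2;(1))
  • {2,3}:  v_{2} + v_{3} = v_{4} ; sig = (2;(1))
  • {2,6}:  v_{2} + v_{6} = v_{5} ; sig = (2;(1))
  • {3,5}:  v_{3} + v_{5} = v_{2} ; sig = (2;(1))
  • {4,6}:  v_{4} + v_{6} = v_{2} ; sig = (2;(1))
  • {4,5}:  v_{4} + v_{5} = 2·v_{2} ; sig = (2;(2))

Sorted signature multiset PRS(X):
    |P|=2: 9 collections, coeffs (), (), (1), (1), (1), (1), (1), (1), (2)


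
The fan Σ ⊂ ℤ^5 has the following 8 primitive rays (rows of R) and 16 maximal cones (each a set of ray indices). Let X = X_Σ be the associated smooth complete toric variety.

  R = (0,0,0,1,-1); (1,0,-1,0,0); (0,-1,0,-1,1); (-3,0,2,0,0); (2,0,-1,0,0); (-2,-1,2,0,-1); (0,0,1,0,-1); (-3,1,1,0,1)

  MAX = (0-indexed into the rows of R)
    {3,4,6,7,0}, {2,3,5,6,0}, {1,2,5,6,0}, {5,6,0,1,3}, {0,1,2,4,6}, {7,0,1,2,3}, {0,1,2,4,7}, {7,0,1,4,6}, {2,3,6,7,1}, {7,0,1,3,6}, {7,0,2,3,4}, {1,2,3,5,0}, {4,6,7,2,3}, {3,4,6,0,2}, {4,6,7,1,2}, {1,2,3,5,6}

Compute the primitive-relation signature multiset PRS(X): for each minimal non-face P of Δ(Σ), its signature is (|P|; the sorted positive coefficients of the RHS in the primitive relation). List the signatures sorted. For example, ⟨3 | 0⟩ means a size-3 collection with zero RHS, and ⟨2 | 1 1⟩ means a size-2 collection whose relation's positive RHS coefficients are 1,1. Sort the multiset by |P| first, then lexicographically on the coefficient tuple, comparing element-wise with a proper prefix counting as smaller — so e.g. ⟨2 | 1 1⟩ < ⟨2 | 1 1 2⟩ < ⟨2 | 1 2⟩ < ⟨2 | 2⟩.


Σ has 5 primitive collections:

  {4,5}:  v_{4} + v_{5} = v_{0} + v_{2} + v_{6}  →  sig = ⟨2 | 1 1 1⟩
  {5,7}:  v_{5} + v_{7} = v_{1} + 2·v_{3}  →  sig = ⟨2 | 1 2⟩
  {1,3,4}:  v_{1} + v_{3} + v_{4} = 0  →  sig = ⟨3 | 0⟩
  {0,2,6,7}:  v_{0} + v_{2} + v_{6} + v_{7} = v_{3}  →  sig = ⟨4 | 1⟩
  {0,1,2,3,6}:  v_{0} + v_{1} + v_{2} + v_{3} + v_{6} = v_{5}  →  sig = ⟨5 | 1⟩

Sorted signature multiset PRS(X):
[⟨2 | 1 1 1⟩, ⟨2 | 1 2⟩, ⟨3 | 0⟩, ⟨4 | 1⟩, ⟨5 | 1⟩]


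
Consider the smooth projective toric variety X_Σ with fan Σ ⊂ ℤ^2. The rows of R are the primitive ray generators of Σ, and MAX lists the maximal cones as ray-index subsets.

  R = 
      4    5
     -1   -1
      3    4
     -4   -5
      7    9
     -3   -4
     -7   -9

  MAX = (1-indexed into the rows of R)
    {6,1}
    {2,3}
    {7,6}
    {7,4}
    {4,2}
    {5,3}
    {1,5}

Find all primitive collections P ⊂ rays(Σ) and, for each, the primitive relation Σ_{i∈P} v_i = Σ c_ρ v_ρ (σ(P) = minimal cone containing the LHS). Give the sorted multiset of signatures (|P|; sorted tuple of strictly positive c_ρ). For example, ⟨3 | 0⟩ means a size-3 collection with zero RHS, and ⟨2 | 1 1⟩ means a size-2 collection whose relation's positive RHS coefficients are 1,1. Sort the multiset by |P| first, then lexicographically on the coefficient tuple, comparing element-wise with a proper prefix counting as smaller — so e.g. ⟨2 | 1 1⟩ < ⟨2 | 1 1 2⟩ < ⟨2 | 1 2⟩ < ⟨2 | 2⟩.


|primitive collections| = 14. Relations:

  • {1,4}:  v_{1} + v_{4} = 0 ; sig = ⟨2 | 0⟩
  • {3,6}:  v_{3} + v_{6} = 0 ; sig = ⟨2 | 0⟩
  • {5,7}:  v_{5} + v_{7} = 0 ; sig = ⟨2 | 0⟩
  • {1,2}:  v_{1} + v_{2} = v_{3} ; sig = ⟨2 | 1⟩
  • {1,3}:  v_{1} + v_{3} = v_{5} ; sig = ⟨2 | 1⟩
  • {1,7}:  v_{1} + v_{7} = v_{6} ; sig = ⟨2 | 1⟩
  • {2,6}:  v_{2} + v_{6} = v_{4} ; sig = ⟨2 | 1⟩
  • {3,4}:  v_{3} + v_{4} = v_{2} ; sig = ⟨2 | 1⟩
  • {3,7}:  v_{3} + v_{7} = v_{4} ; sig = ⟨2 | 1⟩
  • {4,5}:  v_{4} + v_{5} = v_{3} ; sig = ⟨2 | 1⟩
  • {4,6}:  v_{4} + v_{6} = v_{7} ; sig = ⟨2 | 1⟩
  • {5,6}:  v_{5} + v_{6} = v_{1} ; sig = ⟨2 | 1⟩
  • {2,5}:  v_{2} + v_{5} = 2·v_{3} ; sig = ⟨2 | 2⟩
  • {2,7}:  v_{2} + v_{7} = 2·v_{4} ; sig = ⟨2 | 2⟩

Signatures (|P|; sorted positive RHS coefficients), sorted:
{ ⟨2 | 0⟩ ×3,  ⟨2 | 1⟩ ×9,  ⟨2 | 2⟩ ×2 }


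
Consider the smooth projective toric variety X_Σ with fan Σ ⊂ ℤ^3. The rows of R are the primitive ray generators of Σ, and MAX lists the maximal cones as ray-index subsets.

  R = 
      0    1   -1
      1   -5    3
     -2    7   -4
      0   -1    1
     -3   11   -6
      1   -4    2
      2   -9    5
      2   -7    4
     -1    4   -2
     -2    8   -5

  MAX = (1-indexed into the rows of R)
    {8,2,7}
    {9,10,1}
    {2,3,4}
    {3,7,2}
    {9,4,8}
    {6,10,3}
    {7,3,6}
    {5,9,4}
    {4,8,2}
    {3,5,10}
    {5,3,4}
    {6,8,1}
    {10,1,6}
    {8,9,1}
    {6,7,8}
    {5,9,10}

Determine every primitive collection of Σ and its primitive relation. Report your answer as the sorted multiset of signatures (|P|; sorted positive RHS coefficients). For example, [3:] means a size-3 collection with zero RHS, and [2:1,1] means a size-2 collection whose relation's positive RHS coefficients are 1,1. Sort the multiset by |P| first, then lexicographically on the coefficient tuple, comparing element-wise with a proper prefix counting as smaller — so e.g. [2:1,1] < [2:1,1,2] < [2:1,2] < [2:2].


Δ(Σ) — 10 vertices, 21 min non-faces:

  {1,4}:  v_{1} + v_{4} = 0  so sig = [2:]
  {3,8}:  v_{3} + v_{8} = 0  so sig = [2:]
  {6,9}:  v_{6} + v_{9} = 0  so sig = [2:]
  {1,2}:  v_{1} + v_{2} = v_{6}  so sig = [2:1]
  {1,3}:  v_{1} + v_{3} = v_{10}  so sig = [2:1]
  {2,6}:  v_{2} + v_{6} = v_{7}  so sig = [2:1]
  {2,9}:  v_{2} + v_{9} = v_{4}  so sig = [2:1]
  {3,9}:  v_{3} + v_{9} = v_{5}  so sig = [2:1]
  {4,6}:  v_{4} + v_{6} = v_{2}  so sig = [2:1]
  {4,10}:  v_{4} + v_{10} = v_{3}  so sig = [2:1]
  {5,6}:  v_{5} + v_{6} = v_{3}  so sig = [2:1]
  {5,8}:  v_{5} + v_{8} = v_{9}  so sig = [2:1]
  {7,9}:  v_{7} + v_{9} = v_{2}  so sig = [2:1]
  {8,10}:  v_{8} + v_{10} = v_{1}  so sig = [2:1]
  {1,5}:  v_{1} + v_{5} = v_{9} + v_{10}  so sig = [2:1,1]
  {2,5}:  v_{2} + v_{5} = v_{3} + v_{4}  so sig = [2:1,1]
  {2,10}:  v_{2} + v_{10} = v_{3} + v_{6}  so sig = [2:1,1]
  {5,7}:  v_{5} + v_{7} = v_{2} + v_{3}  so sig = [2:1,1]
  {7,10}:  v_{7} + v_{10} = v_{3} + 2·v_{6}  so sig = [2:1,2]
  {1,7}:  v_{1} + v_{7} = 2·v_{6}  so sig = [2:2]
  {4,7}:  v_{4} + v_{7} = 2·v_{2}  so sig = [2:2]

Hence PRS(X_Σ) =
    [2:]
    [2:]
    [2:]
    [2:1]
    [2:1]
    [2:1]
    [2:1]
    [2:1]
    [2:1]
    [2:1]
    [2:1]
    [2:1]
    [2:1]
    [2:1]
    [2:1,1]
    [2:1,1]
    [2:1,1]
    [2:1,1]
    [2:1,2]
    [2:2]
    [2:2]
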